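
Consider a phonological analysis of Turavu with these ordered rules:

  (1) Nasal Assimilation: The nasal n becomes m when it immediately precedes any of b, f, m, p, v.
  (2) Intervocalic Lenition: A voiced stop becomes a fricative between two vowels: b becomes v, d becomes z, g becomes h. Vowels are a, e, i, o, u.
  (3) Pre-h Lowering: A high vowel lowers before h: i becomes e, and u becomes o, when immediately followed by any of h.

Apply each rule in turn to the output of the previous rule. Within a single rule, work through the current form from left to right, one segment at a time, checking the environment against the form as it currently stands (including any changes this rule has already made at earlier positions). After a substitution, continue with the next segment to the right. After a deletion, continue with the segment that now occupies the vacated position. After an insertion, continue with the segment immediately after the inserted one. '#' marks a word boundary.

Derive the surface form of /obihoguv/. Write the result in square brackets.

(1) Nasal Assimilation: no change — [obihoguv]
(2) Intervocalic Lenition: [obihoguv] → [ovihohuv]
(3) Pre-h Lowering: [ovihohuv] → [ovehohuv]

[ovehohuv]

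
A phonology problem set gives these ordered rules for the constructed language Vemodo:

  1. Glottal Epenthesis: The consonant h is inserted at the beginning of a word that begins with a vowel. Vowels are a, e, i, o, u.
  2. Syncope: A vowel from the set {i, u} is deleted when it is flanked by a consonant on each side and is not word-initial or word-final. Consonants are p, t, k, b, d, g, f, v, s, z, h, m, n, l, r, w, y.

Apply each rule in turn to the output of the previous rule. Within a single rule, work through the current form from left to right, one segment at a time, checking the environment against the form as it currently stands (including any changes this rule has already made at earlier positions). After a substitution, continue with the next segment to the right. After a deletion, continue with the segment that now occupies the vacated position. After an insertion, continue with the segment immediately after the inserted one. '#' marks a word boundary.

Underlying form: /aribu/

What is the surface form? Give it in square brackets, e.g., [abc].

[harbu]

1 Glottal Epenthesis: [aribu] → [haribu]
2 Syncope: [haribu] → [harbu]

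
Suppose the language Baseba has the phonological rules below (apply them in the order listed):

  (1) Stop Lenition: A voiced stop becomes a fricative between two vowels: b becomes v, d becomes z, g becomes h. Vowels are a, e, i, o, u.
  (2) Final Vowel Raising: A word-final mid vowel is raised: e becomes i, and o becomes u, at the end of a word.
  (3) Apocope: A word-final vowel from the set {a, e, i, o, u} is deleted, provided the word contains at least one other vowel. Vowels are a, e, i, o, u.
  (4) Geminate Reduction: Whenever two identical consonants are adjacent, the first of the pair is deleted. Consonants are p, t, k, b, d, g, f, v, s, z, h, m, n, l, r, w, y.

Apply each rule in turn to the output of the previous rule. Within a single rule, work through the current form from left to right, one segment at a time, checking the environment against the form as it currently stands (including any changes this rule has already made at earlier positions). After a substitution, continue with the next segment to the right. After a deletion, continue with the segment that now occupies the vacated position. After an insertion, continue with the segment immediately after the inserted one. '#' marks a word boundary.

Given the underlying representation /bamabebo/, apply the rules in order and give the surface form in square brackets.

(1) Stop Lenition: [bamabebo] → [bamavevo]
(2) Final Vowel Raising: [bamavevo] → [bamavevu]
(3) Apocope: [bamavevu] → [bamavev]
(4) Geminate Reduction: no change — [bamavev]

[bamavev]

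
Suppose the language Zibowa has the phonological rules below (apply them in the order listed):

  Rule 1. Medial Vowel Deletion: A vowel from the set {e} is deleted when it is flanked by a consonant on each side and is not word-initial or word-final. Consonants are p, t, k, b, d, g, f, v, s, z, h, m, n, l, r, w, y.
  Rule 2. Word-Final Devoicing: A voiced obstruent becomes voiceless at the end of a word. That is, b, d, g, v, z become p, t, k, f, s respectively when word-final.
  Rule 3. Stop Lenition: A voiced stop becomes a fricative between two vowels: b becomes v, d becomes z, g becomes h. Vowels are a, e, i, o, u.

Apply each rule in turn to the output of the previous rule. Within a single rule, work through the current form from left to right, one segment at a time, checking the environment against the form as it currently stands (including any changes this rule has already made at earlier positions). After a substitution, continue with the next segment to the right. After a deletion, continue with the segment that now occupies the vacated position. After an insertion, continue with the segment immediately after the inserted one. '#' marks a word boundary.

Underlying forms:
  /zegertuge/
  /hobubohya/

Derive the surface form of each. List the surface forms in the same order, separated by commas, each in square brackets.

[zgrtuhe], [hovuvohya]

/zegertuge/:
  Rule 1 Medial Vowel Deletion: [zegertuge] → [zgrtuge]
  Rule 2 Word-Final Devoicing: no change — [zgrtuge]
  Rule 3 Stop Lenition: [zgrtuge] → [zgrtuhe]
/hobubohya/:
  Rule 1 Medial Vowel Deletion: no change — [hobubohya]
  Rule 2 Word-Final Devoicing: no change — [hobubohya]
  Rule 3 Stop Lenition: [hobubohya] → [hovuvohya]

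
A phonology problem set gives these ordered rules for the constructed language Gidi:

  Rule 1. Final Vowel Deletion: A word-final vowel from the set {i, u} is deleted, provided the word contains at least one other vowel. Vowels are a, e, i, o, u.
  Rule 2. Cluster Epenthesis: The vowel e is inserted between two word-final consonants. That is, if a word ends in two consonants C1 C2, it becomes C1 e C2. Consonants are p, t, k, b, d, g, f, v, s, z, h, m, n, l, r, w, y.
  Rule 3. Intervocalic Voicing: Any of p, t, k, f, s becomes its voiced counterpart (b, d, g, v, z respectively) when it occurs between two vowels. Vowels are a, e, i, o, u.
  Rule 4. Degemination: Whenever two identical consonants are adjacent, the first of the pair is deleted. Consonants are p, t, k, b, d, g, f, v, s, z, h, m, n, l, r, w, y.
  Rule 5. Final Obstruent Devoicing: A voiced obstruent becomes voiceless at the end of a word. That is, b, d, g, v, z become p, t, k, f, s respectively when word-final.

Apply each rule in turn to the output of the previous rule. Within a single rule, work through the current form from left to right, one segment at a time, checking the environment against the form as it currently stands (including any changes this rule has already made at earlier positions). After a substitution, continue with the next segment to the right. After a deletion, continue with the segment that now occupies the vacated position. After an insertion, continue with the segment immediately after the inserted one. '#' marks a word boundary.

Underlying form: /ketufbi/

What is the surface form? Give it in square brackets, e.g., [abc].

Rule 1 Final Vowel Deletion: [ketufbi] → [ketufb]
Rule 2 Cluster Epenthesis: [ketufb] → [ketufeb]
Rule 3 Intervocalic Voicing: [ketufeb] → [keduveb]
Rule 4 Degemination: no change — [keduveb]
Rule 5 Final Obstruent Devoicing: [keduveb] → [keduvep]

[keduvep]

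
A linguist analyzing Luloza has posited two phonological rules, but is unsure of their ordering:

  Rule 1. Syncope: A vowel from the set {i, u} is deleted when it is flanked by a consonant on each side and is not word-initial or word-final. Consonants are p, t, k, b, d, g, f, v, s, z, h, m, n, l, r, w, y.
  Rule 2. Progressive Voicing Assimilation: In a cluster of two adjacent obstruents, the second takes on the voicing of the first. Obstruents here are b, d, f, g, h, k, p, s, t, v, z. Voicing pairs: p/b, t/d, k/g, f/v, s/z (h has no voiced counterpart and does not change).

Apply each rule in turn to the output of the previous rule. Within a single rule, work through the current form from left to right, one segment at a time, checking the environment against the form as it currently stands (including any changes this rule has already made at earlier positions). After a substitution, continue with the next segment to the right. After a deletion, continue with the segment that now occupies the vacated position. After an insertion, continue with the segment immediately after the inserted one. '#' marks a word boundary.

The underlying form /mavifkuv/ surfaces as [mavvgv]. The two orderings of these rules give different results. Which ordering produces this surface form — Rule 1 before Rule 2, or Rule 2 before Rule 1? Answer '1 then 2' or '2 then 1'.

1 then 2

Order 1 then 2:
  1 Syncope: [mavifkuv] → [mavfkv]
  2 Progressive Voicing Assimilation: [mavfkv] → [mavvgv]
  result: [mavvgv]
Order 2 then 1:
  2 Progressive Voicing Assimilation: no change — [mavifkuv]
  1 Syncope: [mavifkuv] → [mavfkv]
  result: [mavfkv]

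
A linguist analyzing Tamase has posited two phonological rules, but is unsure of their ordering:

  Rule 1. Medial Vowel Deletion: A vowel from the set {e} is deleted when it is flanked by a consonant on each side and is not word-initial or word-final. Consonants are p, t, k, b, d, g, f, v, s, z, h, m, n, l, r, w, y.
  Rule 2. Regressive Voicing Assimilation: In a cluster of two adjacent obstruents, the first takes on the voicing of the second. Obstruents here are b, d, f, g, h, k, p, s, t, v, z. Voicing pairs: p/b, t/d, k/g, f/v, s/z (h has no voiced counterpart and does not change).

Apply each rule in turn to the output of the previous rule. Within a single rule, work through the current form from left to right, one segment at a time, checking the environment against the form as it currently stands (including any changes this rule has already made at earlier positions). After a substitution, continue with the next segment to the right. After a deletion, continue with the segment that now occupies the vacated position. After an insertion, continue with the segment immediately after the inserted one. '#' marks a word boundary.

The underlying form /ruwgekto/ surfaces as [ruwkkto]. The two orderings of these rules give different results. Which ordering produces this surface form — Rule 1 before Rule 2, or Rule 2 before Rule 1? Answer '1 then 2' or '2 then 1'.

Order 1 then 2:
  1 Medial Vowel Deletion: [ruwgekto] → [ruwgkto]
  2 Regressive Voicing Assimilation: [ruwgkto] → [ruwkkto]
  result: [ruwkkto]
Order 2 then 1:
  2 Regressive Voicing Assimilation: no change — [ruwgekto]
  1 Medial Vowel Deletion: [ruwgekto] → [ruwgkto]
  result: [ruwgkto]

1 then 2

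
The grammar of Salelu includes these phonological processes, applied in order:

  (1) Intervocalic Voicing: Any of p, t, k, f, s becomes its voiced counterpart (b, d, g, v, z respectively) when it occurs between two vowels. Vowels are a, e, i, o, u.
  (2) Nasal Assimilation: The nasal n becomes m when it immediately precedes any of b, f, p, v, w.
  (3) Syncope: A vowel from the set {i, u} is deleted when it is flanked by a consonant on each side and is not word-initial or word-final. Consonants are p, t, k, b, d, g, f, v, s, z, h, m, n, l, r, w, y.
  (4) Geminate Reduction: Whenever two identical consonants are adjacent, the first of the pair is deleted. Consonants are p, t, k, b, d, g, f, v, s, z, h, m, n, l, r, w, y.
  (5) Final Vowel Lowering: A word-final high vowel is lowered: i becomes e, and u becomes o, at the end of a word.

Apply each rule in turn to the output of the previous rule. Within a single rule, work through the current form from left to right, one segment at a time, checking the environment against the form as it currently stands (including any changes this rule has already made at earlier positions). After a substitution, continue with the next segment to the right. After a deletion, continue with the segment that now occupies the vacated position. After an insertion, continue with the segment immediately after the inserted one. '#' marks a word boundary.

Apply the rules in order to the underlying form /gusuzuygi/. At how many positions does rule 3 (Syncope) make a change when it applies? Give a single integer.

(1) Intervocalic Voicing: [gusuzuygi] → [guzuzuygi]
(2) Nasal Assimilation: no change — [guzuzuygi]
(3) Syncope: [guzuzuygi] → [gzzygi]
(4) Geminate Reduction: [gzzygi] → [gzygi]
(5) Final Vowel Lowering: [gzygi] → [gzyge]
Rule 3 changed 3 position(s).

3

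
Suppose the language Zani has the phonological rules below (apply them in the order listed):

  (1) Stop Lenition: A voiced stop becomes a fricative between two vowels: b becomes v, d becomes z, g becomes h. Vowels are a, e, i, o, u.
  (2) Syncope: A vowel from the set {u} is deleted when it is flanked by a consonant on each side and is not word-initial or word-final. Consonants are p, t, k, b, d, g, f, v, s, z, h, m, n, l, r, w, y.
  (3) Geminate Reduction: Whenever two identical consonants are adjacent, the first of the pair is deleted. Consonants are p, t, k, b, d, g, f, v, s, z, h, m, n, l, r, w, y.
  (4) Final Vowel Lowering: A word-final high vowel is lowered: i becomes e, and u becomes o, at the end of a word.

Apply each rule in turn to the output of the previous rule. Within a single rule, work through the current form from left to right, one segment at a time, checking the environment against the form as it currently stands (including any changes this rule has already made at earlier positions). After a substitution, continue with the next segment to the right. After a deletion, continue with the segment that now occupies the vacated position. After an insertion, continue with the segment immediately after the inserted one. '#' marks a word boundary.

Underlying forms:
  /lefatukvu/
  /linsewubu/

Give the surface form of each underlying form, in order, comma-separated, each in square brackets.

/lefatukvu/:
  (1) Stop Lenition: no change — [lefatukvu]
  (2) Syncope: [lefatukvu] → [lefatkvu]
  (3) Geminate Reduction: no change — [lefatkvu]
  (4) Final Vowel Lowering: [lefatkvu] → [lefatkvo]
/linsewubu/:
  (1) Stop Lenition: [linsewubu] → [linsewuvu]
  (2) Syncope: [linsewuvu] → [linsewvu]
  (3) Geminate Reduction: no change — [linsewvu]
  (4) Final Vowel Lowering: [linsewvu] → [linsewvo]

[lefatkvo], [linsewvo]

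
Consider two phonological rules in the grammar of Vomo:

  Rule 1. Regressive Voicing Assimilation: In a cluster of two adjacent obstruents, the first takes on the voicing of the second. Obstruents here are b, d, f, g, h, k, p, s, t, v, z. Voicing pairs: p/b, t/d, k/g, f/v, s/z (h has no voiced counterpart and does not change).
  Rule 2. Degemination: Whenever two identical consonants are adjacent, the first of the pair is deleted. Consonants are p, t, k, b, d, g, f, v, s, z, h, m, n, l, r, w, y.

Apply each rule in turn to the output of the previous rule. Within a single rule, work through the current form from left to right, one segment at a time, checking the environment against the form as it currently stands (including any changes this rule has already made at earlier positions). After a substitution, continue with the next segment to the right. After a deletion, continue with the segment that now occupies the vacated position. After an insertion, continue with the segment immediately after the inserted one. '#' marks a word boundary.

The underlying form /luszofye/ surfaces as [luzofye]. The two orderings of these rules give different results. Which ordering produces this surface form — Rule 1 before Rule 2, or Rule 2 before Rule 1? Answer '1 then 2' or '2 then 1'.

1 then 2

Order 1 then 2:
  1 Regressive Voicing Assimilation: [luszofye] → [luzzofye]
  2 Degemination: [luzzofye] → [luzofye]
  result: [luzofye]
Order 2 then 1:
  2 Degemination: no change — [luszofye]
  1 Regressive Voicing Assimilation: [luszofye] → [luzzofye]
  result: [luzzofye]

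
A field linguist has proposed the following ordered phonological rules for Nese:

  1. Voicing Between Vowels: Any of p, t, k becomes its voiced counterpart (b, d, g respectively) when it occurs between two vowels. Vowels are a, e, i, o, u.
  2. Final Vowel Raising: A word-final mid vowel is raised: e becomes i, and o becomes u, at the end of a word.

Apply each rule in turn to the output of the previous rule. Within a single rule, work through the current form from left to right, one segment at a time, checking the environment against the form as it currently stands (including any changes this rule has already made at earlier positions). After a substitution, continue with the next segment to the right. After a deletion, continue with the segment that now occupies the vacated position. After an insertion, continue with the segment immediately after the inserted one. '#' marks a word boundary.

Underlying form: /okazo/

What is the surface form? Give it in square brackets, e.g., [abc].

1 Voicing Between Vowels: [okazo] → [ogazo]
2 Final Vowel Raising: [ogazo] → [ogazu]

[ogazu]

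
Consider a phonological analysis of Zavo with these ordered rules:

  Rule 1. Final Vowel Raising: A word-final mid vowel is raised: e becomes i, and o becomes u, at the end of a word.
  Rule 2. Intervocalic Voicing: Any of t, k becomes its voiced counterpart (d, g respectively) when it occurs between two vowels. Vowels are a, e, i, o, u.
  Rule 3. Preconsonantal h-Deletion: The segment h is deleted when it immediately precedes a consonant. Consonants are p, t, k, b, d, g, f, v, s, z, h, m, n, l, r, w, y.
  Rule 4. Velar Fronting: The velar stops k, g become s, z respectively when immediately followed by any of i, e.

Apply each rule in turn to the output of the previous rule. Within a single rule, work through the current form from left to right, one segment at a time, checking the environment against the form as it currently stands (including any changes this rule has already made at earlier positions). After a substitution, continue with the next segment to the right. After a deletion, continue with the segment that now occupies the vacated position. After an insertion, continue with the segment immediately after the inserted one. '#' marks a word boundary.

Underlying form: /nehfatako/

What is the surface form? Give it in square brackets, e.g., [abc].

[nefadagu]

Rule 1 Final Vowel Raising: [nehfatako] → [nehfataku]
Rule 2 Intervocalic Voicing: [nehfataku] → [nehfadagu]
Rule 3 Preconsonantal h-Deletion: [nehfadagu] → [nefadagu]
Rule 4 Velar Fronting: no change — [nefadagu]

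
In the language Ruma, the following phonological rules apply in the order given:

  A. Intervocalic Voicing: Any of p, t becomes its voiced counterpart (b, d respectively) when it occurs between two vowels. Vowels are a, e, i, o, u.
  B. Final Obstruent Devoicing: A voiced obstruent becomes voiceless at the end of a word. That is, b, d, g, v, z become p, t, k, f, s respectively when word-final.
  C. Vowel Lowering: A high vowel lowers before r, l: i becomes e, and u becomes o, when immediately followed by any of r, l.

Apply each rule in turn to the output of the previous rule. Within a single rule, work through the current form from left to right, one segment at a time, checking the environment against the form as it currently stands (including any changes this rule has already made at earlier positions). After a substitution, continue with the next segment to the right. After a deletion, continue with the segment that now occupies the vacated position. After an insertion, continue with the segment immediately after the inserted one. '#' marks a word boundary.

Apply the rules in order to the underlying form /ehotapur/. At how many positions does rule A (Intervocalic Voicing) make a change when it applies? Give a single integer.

A Intervocalic Voicing: [ehotapur] → [ehodabur]
B Final Obstruent Devoicing: no change — [ehodabur]
C Vowel Lowering: [ehodabur] → [ehodabor]
Rule A changed 2 position(s).

2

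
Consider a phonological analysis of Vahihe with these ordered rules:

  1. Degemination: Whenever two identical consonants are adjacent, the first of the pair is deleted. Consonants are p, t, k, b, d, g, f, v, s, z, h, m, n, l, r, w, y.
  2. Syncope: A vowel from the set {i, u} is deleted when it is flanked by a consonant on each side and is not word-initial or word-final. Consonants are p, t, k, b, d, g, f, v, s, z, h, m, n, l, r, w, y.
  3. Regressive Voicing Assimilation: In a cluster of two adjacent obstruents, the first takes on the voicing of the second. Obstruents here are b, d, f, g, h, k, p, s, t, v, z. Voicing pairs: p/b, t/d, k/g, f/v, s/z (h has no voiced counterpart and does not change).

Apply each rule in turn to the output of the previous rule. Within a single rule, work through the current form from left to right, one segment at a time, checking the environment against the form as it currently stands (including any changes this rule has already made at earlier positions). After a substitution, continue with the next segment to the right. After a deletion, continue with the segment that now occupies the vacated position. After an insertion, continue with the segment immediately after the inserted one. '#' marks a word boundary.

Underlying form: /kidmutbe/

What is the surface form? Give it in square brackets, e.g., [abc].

[gdmdbe]

1 Degemination: no change — [kidmutbe]
2 Syncope: [kidmutbe] → [kdmtbe]
3 Regressive Voicing Assimilation: [kdmtbe] → [gdmdbe]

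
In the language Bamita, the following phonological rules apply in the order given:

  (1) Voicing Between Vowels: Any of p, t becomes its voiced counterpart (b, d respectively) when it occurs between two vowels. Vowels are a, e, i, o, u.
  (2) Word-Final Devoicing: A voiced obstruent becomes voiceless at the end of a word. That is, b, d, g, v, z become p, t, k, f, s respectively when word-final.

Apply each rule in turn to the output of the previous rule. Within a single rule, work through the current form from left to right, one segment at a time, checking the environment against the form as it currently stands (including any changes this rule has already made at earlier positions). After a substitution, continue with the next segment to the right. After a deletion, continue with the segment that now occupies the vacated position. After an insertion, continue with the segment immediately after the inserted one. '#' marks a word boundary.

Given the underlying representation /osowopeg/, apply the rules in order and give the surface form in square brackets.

(1) Voicing Between Vowels: [osowopeg] → [osowobeg]
(2) Word-Final Devoicing: [osowobeg] → [osowobek]

[osowobek]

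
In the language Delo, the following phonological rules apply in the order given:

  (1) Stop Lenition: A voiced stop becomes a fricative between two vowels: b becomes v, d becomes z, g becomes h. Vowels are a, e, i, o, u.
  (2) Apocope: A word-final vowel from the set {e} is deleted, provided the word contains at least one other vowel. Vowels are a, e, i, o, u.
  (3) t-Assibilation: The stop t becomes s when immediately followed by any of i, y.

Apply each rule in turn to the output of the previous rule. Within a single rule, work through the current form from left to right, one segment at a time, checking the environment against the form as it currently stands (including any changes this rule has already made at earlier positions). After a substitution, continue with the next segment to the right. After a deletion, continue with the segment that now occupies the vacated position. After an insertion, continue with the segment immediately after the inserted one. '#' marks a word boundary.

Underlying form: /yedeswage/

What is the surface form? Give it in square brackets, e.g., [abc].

[yezeswah]

(1) Stop Lenition: [yedeswage] → [yezeswahe]
(2) Apocope: [yezeswahe] → [yezeswah]
(3) t-Assibilation: no change — [yezeswah]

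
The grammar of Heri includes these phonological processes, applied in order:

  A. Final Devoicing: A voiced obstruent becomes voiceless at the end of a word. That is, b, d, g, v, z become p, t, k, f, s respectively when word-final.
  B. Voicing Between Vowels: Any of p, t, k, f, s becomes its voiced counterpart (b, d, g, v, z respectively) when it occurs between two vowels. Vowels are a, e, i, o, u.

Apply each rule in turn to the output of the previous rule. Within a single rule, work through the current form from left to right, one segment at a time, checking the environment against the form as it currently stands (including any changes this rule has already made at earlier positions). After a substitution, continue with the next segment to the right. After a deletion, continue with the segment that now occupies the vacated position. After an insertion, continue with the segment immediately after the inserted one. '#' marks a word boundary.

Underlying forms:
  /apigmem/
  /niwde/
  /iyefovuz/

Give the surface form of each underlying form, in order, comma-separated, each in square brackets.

/apigmem/:
  A Final Devoicing: no change — [apigmem]
  B Voicing Between Vowels: [apigmem] → [abigmem]
/niwde/:
  A Final Devoicing: no change — [niwde]
  B Voicing Between Vowels: no change — [niwde]
/iyefovuz/:
  A Final Devoicing: [iyefovuz] → [iyefovus]
  B Voicing Between Vowels: [iyefovus] → [iyevovus]

[abigmem], [niwde], [iyevovus]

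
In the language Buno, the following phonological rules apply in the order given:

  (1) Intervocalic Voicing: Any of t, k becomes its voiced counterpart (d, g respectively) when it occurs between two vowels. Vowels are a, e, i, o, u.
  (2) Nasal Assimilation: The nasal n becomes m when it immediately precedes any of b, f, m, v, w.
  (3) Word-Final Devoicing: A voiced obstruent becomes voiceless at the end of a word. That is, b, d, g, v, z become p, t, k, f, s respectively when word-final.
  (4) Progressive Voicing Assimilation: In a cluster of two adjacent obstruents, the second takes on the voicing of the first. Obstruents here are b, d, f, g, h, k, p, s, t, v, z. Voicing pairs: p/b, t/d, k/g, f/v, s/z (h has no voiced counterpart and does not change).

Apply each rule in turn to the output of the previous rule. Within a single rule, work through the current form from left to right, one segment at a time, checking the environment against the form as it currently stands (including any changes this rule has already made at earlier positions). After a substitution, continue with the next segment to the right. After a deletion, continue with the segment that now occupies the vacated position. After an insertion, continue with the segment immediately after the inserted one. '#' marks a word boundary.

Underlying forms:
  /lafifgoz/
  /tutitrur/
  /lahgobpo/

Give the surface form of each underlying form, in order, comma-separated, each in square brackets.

/lafifgoz/:
  (1) Intervocalic Voicing: no change — [lafifgoz]
  (2) Nasal Assimilation: no change — [lafifgoz]
  (3) Word-Final Devoicing: [lafifgoz] → [lafifgos]
  (4) Progressive Voicing Assimilation: [lafifgos] → [lafifkos]
/tutitrur/:
  (1) Intervocalic Voicing: [tutitrur] → [tuditrur]
  (2) Nasal Assimilation: no change — [tuditrur]
  (3) Word-Final Devoicing: no change — [tuditrur]
  (4) Progressive Voicing Assimilation: no change — [tuditrur]
/lahgobpo/:
  (1) Intervocalic Voicing: no change — [lahgobpo]
  (2) Nasal Assimilation: no change — [lahgobpo]
  (3) Word-Final Devoicing: no change — [lahgobpo]
  (4) Progressive Voicing Assimilation: [lahgobpo] → [lahkobbo]

[lafifkos], [tuditrur], [lahkobbo]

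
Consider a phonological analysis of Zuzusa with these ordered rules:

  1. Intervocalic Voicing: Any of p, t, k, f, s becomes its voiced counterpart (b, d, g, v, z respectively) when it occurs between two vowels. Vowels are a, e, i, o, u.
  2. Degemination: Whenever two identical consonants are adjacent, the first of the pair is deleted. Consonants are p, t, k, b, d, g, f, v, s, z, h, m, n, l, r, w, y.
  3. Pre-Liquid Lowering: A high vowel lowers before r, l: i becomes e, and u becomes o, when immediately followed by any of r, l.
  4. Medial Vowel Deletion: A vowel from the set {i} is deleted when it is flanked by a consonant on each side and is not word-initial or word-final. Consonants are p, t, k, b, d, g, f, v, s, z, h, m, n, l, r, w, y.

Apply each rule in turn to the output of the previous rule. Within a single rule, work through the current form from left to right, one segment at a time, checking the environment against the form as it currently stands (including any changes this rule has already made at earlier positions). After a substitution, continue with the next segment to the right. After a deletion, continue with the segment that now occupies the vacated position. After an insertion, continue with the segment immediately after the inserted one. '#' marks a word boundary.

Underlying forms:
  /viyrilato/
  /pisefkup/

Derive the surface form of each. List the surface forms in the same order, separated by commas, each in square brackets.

[vyrelado], [pzefkup]

/viyrilato/:
  1 Intervocalic Voicing: [viyrilato] → [viyrilado]
  2 Degemination: no change — [viyrilado]
  3 Pre-Liquid Lowering: [viyrilado] → [viyrelado]
  4 Medial Vowel Deletion: [viyrelado] → [vyrelado]
/pisefkup/:
  1 Intervocalic Voicing: [pisefkup] → [pizefkup]
  2 Degemination: no change — [pizefkup]
  3 Pre-Liquid Lowering: no change — [pizefkup]
  4 Medial Vowel Deletion: [pizefkup] → [pzefkup]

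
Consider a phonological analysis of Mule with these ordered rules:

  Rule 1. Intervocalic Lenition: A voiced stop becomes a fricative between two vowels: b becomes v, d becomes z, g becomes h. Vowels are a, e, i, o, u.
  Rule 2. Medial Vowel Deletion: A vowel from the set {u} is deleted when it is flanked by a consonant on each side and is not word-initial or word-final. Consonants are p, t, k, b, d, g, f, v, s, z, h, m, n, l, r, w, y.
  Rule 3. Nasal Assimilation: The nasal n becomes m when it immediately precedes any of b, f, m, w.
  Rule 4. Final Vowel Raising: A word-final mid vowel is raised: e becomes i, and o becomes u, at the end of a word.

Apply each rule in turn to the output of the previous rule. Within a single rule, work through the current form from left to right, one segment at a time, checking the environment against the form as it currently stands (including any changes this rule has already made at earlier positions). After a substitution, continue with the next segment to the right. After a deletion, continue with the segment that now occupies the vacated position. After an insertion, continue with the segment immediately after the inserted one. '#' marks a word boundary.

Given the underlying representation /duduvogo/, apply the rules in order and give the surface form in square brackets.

Rule 1 Intervocalic Lenition: [duduvogo] → [duzuvoho]
Rule 2 Medial Vowel Deletion: [duzuvoho] → [dzvoho]
Rule 3 Nasal Assimilation: no change — [dzvoho]
Rule 4 Final Vowel Raising: [dzvoho] → [dzvohu]

[dzvohu]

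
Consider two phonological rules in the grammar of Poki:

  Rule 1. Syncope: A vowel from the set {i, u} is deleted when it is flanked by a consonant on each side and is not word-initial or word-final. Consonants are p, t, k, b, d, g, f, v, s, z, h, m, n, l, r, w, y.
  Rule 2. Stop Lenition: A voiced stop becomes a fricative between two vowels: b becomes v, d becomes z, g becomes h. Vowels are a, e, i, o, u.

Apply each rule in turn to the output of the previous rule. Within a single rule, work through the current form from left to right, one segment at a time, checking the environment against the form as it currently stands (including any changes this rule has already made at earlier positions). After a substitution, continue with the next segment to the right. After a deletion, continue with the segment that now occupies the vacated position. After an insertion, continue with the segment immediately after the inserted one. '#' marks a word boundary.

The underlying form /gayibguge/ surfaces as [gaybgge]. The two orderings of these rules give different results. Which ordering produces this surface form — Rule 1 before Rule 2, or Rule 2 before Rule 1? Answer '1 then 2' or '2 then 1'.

1 then 2

Order 1 then 2:
  1 Syncope: [gayibguge] → [gaybgge]
  2 Stop Lenition: no change — [gaybgge]
  result: [gaybgge]
Order 2 then 1:
  2 Stop Lenition: [gayibguge] → [gayibguhe]
  1 Syncope: [gayibguhe] → [gaybghe]
  result: [gaybghe]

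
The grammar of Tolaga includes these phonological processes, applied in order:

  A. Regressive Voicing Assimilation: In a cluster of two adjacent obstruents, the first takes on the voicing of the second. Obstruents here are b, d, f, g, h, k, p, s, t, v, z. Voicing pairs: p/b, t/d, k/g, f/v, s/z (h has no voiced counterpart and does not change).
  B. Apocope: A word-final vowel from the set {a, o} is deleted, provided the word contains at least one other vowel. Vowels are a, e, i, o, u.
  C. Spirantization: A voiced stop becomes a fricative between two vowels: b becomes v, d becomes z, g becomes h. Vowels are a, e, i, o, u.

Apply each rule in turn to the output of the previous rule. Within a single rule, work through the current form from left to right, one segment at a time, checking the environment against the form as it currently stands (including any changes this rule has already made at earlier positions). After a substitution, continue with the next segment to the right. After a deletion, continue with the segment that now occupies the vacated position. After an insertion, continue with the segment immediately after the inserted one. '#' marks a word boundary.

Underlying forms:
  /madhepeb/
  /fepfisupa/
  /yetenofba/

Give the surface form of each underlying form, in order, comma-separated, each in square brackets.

/madhepeb/:
  A Regressive Voicing Assimilation: [madhepeb] → [mathepeb]
  B Apocope: no change — [mathepeb]
  C Spirantization: no change — [mathepeb]
/fepfisupa/:
  A Regressive Voicing Assimilation: no change — [fepfisupa]
  B Apocope: [fepfisupa] → [fepfisup]
  C Spirantization: no change — [fepfisup]
/yetenofba/:
  A Regressive Voicing Assimilation: [yetenofba] → [yetenovba]
  B Apocope: [yetenovba] → [yetenovb]
  C Spirantization: no change — [yetenovb]

[mathepeb], [fepfisup], [yetenovb]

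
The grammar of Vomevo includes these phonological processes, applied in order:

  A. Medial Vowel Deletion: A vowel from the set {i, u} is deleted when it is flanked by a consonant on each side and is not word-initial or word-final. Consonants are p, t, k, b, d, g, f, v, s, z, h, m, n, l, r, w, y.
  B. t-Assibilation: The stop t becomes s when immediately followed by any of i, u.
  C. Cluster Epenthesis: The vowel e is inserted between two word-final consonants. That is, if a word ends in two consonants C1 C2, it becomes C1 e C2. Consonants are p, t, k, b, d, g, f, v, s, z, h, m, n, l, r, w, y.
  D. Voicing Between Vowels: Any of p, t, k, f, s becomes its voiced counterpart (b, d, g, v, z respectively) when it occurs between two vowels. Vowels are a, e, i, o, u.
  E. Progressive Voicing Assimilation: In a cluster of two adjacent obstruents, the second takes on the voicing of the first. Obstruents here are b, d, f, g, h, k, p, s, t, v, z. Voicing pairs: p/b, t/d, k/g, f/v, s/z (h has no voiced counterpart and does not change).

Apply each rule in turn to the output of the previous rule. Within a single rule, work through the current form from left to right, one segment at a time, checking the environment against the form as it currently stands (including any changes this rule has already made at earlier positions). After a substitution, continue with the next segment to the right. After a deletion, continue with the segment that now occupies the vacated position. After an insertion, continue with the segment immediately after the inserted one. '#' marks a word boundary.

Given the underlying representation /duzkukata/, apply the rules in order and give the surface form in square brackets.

[dzggada]

A Medial Vowel Deletion: [duzkukata] → [dzkkata]
B t-Assibilation: no change — [dzkkata]
C Cluster Epenthesis: no change — [dzkkata]
D Voicing Between Vowels: [dzkkata] → [dzkkada]
E Progressive Voicing Assimilation: [dzkkada] → [dzggada]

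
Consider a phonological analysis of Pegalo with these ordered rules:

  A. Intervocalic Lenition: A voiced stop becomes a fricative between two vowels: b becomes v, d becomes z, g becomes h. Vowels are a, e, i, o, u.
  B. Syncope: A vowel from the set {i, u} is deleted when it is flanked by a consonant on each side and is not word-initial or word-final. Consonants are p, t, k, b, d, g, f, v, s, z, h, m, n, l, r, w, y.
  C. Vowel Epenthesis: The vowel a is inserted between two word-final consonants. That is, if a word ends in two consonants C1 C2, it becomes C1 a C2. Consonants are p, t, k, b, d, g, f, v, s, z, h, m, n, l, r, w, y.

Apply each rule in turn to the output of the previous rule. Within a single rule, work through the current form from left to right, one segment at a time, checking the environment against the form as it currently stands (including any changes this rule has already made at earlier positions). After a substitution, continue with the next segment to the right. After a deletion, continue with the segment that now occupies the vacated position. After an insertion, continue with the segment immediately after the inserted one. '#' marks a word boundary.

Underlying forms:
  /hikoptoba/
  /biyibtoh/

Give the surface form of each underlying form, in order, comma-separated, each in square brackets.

[hkoptova], [bybtoh]

/hikoptoba/:
  A Intervocalic Lenition: [hikoptoba] → [hikoptova]
  B Syncope: [hikoptova] → [hkoptova]
  C Vowel Epenthesis: no change — [hkoptova]
/biyibtoh/:
  A Intervocalic Lenition: no change — [biyibtoh]
  B Syncope: [biyibtoh] → [bybtoh]
  C Vowel Epenthesis: no change — [bybtoh]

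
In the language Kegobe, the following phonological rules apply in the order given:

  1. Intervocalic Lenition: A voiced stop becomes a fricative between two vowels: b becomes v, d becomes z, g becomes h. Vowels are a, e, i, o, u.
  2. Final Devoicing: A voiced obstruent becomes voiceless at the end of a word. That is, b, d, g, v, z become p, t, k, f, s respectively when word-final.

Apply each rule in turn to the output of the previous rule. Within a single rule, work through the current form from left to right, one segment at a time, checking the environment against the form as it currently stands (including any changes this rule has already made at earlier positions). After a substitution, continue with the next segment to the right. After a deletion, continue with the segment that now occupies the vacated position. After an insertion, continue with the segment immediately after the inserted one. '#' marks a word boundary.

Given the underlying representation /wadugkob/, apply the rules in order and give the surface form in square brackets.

1 Intervocalic Lenition: [wadugkob] → [wazugkob]
2 Final Devoicing: [wazugkob] → [wazugkop]

[wazugkop]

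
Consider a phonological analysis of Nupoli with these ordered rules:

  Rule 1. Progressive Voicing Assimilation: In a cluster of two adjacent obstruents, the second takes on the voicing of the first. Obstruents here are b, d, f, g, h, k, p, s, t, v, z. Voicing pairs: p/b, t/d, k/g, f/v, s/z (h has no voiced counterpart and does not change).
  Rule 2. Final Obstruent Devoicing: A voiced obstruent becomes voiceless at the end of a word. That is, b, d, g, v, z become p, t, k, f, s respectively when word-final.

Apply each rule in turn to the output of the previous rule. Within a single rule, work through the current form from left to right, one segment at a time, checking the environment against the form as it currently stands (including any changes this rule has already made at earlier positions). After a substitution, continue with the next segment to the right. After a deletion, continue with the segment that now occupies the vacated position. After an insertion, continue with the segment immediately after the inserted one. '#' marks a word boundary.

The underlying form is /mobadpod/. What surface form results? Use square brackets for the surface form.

Rule 1 Progressive Voicing Assimilation: [mobadpod] → [mobadbod]
Rule 2 Final Obstruent Devoicing: [mobadbod] → [mobadbot]

[mobadbot]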